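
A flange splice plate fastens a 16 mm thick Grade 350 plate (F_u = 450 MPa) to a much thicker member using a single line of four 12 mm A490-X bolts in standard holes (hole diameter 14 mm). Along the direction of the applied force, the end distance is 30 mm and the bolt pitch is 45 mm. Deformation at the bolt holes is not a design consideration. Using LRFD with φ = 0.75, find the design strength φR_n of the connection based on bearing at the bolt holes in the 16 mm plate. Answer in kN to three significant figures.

Per bolt r_n = 1.5 l_c t F_u ≤ 3.0 d t F_u; upper limit = 3.0 × 12 × 16 × 450 / 1000 = 259.2 kN.
Edge bolt: l_c = 30 − 14/2 = 23 mm → 1.5 × 23 × 16 × 450 / 1000 = 248.4 → r_n = 248.4 kN.
Interior bolts: l_c = 45 − 14 = 31 mm → 1.5 × 31 × 16 × 450 / 1000 = 334.8 → r_n = 259.2 kN.
R_n = 1 × 248.4 + 3 × 259.2 = 1026 kN.
Design strength φR_n = 0.75 × 1026 = 770 kN.

770 kN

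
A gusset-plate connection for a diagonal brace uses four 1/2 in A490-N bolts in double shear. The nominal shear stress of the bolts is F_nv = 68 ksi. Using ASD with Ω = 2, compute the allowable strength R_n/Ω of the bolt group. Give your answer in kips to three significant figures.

A_b = π × 0.5² / 4 = 0.1963 in².
R_n = F_nv · A_b · n · n_s = 68 × 0.1963 × 4 × 2 = 106.8 kips.
Allowable strength R_n/Ω = 106.8 / 2 = 53.4 kips.

53.4 kips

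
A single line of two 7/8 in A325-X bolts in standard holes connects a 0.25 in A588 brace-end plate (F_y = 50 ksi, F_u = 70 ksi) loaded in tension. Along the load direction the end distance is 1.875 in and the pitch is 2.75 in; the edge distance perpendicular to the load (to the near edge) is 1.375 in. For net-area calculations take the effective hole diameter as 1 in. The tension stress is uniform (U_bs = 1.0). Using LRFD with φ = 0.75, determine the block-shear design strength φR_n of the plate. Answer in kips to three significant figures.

Shear plane L_v = 1.875 + 1·2.75 = 4.625 in; A_gv = 4.625 × 0.25 = 1.156 in².
A_nv = (4.625 − 1.5·1) × 0.25 = 0.7812 in².
A_nt = (1.375 − 0.5·1) × 0.25 = 0.2188 in².
0.6 F_u A_nv = 32.81 kips; 0.6 F_y A_gv = 34.69 kips → shear rupture governs the shear term.
R_n = 32.81 + 1.0 × 70 × 0.2188 = 48.12 kips.
Design strength φR_n = 0.75 × 48.12 = 36.1 kips.

36.1 kips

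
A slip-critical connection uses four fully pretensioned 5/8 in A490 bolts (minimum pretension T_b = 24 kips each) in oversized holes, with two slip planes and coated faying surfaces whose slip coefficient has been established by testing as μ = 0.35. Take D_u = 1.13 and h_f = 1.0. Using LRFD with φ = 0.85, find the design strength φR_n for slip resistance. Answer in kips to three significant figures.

64.5 kips

R_n = μ · D_u · h_f · T_b · n_s · n_b = 0.35 × 1.13 × 1.0 × 24 × 2 × 4 = 75.94 kips.
Design strength φR_n = 0.85 × 75.94 = 64.5 kips.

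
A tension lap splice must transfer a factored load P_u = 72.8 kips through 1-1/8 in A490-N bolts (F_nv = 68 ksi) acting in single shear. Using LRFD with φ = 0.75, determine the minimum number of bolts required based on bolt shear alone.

2 bolts

A_b = π·1.125²/4 = 0.994 in².
Per-bolt design strength φR_n = 0.75 × 68 × 0.994 × 1 = 50.69 kips.
n ≥ 72.8 / 50.69 = 1.436 → use 2 bolts.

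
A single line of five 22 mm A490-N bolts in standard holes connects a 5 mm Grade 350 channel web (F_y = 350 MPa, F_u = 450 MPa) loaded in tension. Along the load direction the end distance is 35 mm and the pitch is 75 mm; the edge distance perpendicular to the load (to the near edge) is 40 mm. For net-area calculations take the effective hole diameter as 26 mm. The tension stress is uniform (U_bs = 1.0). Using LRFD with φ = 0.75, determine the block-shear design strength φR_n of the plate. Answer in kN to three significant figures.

Shear plane L_v = 35 + 4·75 = 335 mm; A_gv = 335 × 5 = 1675 mm².
A_nv = (335 − 4.5·26) × 5 = 1090 mm².
A_nt = (40 − 0.5·26) × 5 = 135 mm².
0.6 F_u A_nv = 294.3 kN; 0.6 F_y A_gv = 351.8 kN → shear rupture governs the shear term.
R_n = 294.3 + 1.0 × 450 × 135 / 1000 = 355.1 kN.
Design strength φR_n = 0.75 × 355.1 = 266 kN.

266 kN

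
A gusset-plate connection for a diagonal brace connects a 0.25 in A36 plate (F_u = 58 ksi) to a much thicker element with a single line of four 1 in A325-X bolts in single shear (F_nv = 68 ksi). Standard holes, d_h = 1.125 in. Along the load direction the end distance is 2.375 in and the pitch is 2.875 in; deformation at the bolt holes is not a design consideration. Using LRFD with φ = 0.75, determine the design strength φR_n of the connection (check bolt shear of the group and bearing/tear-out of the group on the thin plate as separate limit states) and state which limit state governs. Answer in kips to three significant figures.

115 kips (bearing governs)

Bolt shear: A_b = π·1²/4 = 0.7854 in²; R_n = 68 × 0.7854 × 4 × 1 = 213.6 kips → 0.75 × 213.6 = 160 kips.
Bearing (1.5 l_c t F_u ≤ 3.0 d t F_u): upper limit = 3.0·1·0.25·58 = 43.5 kips.
  Edge l_c = 2.375 − 1.125/2 = 1.812 → r_n = 39.42 kips; interior l_c = 2.875 − 1.125 = 1.75 → r_n = 38.06 kips.
  R_n,bearing = 1·39.42 + 3·38.06 = 153.6 kips → 0.75 × 153.6 = 115 kips.
Bearing governs: 115 kips.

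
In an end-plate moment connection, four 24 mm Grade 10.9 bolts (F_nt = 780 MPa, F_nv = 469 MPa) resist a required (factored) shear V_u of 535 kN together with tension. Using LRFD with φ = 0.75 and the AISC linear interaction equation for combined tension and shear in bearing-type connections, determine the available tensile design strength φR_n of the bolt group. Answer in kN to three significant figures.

A_b = π·24²/4 = 452.4 mm²; f_rv = 535 × 1000 / (4 × 452.4) = 295.7 MPa.
F'_nt = 1.3 F_nt − (F_nt / φF_nv) f_rv = 1.3·780 − (780/(0.75·469))·295.7 = 358.4 MPa, capped at F_nt → F'_nt = 358.4 MPa.
R_n = F'_nt · A_b · n = 358.4 × 452.4 × 4 / 1000 = 648.5 kN.
Design strength φR_n = 0.75 × 648.5 = 486 kN.

486 kN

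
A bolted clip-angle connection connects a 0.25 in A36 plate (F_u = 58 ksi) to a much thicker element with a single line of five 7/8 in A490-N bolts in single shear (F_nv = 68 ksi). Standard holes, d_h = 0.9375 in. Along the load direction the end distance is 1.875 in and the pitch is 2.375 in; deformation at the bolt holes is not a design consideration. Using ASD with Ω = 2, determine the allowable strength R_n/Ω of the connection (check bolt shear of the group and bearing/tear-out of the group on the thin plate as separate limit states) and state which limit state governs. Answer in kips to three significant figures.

77.8 kips (bearing governs)

Bolt shear: A_b = π·0.875²/4 = 0.6013 in²; R_n = 68 × 0.6013 × 5 × 1 = 204.4 kips → 204.4 / 2 = 102 kips.
Bearing (1.5 l_c t F_u ≤ 3.0 d t F_u): upper limit = 3.0·0.875·0.25·58 = 38.06 kips.
  Edge l_c = 1.875 − 0.9375/2 = 1.406 → r_n = 30.59 kips; interior l_c = 2.375 − 0.9375 = 1.438 → r_n = 31.27 kips.
  R_n,bearing = 1·30.59 + 4·31.27 = 155.6 kips → 155.6 / 2 = 77.8 kips.
Bearing governs: 77.8 kips.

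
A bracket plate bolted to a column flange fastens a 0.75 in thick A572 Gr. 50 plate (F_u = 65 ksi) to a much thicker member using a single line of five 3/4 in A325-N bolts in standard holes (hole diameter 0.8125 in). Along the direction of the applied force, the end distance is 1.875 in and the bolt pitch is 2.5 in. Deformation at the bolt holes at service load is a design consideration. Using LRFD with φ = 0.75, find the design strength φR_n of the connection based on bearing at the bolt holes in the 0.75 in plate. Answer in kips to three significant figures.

328 kips

Per bolt r_n = 1.2 l_c t F_u ≤ 2.4 d t F_u; upper limit = 2.4 × 0.75 × 0.75 × 65 = 87.75 kips.
Edge bolt: l_c = 1.875 − 0.8125/2 = 1.469 in → 1.2 × 1.469 × 0.75 × 65 = 85.92 → r_n = 85.92 kips.
Interior bolts: l_c = 2.5 − 0.8125 = 1.688 in → 1.2 × 1.688 × 0.75 × 65 = 98.72 → r_n = 87.75 kips.
R_n = 1 × 85.92 + 4 × 87.75 = 436.9 kips.
Design strength φR_n = 0.75 × 436.9 = 328 kips.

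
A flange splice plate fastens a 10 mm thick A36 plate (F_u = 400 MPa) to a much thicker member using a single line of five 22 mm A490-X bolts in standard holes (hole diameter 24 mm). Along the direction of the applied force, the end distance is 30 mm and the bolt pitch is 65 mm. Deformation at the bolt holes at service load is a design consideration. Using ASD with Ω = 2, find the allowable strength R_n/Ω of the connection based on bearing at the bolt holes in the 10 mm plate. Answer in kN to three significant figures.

Per bolt r_n = 1.2 l_c t F_u ≤ 2.4 d t F_u; upper limit = 2.4 × 22 × 10 × 400 / 1000 = 211.2 kN.
Edge bolt: l_c = 30 − 24/2 = 18 mm → 1.2 × 18 × 10 × 400 / 1000 = 86.4 → r_n = 86.4 kN.
Interior bolts: l_c = 65 − 24 = 41 mm → 1.2 × 41 × 10 × 400 / 1000 = 196.8 → r_n = 196.8 kN.
R_n = 1 × 86.4 + 4 × 196.8 = 873.6 kN.
Allowable strength R_n/Ω = 873.6 / 2 = 437 kN.

437 kN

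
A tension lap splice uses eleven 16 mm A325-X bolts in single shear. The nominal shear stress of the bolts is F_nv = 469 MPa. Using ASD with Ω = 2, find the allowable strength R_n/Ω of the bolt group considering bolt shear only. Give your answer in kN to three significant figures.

519 kN

A_b = π × 16² / 4 = 201.1 mm².
R_n = F_nv · A_b · n · n_s = 469 × 201.1 × 11 × 1 / 1000 = 1037 kN.
Allowable strength R_n/Ω = 1037 / 2 = 519 kN.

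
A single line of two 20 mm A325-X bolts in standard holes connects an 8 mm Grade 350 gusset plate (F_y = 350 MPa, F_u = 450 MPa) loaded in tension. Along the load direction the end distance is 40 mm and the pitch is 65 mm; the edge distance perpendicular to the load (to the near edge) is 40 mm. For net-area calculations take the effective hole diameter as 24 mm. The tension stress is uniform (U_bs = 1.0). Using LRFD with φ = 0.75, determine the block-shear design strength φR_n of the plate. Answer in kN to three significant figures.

187 kN

Shear plane L_v = 40 + 1·65 = 105 mm; A_gv = 105 × 8 = 840 mm².
A_nv = (105 − 1.5·24) × 8 = 552 mm².
A_nt = (40 − 0.5·24) × 8 = 224 mm².
0.6 F_u A_nv = 149 kN; 0.6 F_y A_gv = 176.4 kN → shear rupture governs the shear term.
R_n = 149 + 1.0 × 450 × 224 / 1000 = 249.8 kN.
Design strength φR_n = 0.75 × 249.8 = 187 kN.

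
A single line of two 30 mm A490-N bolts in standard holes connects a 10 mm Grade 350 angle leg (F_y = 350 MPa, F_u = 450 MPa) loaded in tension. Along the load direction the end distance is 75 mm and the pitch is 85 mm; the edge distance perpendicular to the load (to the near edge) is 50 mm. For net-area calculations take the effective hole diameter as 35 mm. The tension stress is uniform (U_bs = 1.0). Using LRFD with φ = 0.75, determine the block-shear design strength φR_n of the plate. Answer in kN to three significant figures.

327 kN

Shear plane L_v = 75 + 1·85 = 160 mm; A_gv = 160 × 10 = 1600 mm².
A_nv = (160 − 1.5·35) × 10 = 1075 mm².
A_nt = (50 − 0.5·35) × 10 = 325 mm².
0.6 F_u A_nv = 290.2 kN; 0.6 F_y A_gv = 336 kN → shear rupture governs the shear term.
R_n = 290.2 + 1.0 × 450 × 325 / 1000 = 436.5 kN.
Design strength φR_n = 0.75 × 436.5 = 327 kN.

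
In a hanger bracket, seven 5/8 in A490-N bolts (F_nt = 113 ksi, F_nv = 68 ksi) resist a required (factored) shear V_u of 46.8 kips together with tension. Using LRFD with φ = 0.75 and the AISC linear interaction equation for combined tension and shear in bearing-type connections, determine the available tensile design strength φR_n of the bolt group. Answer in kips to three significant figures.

159 kips

A_b = π·0.625²/4 = 0.3068 in²; f_rv = 46.8 / (7 × 0.3068) = 21.79 ksi.
F'_nt = 1.3 F_nt − (F_nt / φF_nv) f_rv = 1.3·113 − (113/(0.75·68))·21.79 = 98.62 ksi, capped at F_nt → F'_nt = 98.62 ksi.
R_n = F'_nt · A_b · n = 98.62 × 0.3068 × 7 = 211.8 kips.
Design strength φR_n = 0.75 × 211.8 = 159 kips.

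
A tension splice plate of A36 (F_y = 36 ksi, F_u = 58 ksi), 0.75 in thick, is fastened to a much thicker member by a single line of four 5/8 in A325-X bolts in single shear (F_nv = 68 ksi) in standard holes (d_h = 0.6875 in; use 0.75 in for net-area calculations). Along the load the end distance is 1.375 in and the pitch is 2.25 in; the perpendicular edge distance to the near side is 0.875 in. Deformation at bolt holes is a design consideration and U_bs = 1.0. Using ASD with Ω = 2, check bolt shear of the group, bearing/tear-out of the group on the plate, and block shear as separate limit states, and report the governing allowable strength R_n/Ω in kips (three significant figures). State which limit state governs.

Bolt shear: A_b = π·0.625²/4 = 0.3068 in²; R_n = 68 × 0.3068 × 4 × 1 = 83.45 kips → 83.45 / 2 = 41.7 kips.
Bearing: edge l_c = 1.031, r_n = 53.83 kips; interior l_c = 1.562, r_n = 65.25 kips; R_n = 53.83 + 3·65.25 = 249.6 kips → 125 kips.
Block shear: A_gv = 6.094, A_nv = 4.125, A_nt = 0.375 in²; R_n = min(0.6F_uA_nv, 0.6F_yA_gv) + U_bs·F_u·A_nt = 153.4 kips → 76.7 kips.
Bolt shear governs: 41.7 kips.

41.7 kips (bolt shear governs)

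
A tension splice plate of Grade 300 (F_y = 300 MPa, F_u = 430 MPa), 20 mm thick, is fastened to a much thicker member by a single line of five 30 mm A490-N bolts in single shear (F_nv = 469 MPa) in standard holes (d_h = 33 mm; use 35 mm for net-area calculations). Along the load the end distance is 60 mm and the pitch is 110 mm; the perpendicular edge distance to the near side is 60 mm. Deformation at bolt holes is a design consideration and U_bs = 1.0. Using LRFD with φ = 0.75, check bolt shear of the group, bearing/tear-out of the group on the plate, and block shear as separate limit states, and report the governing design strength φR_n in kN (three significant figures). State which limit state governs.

Bolt shear: A_b = π·30²/4 = 706.9 mm²; R_n = 469 × 706.9 × 5 × 1 / 1000 = 1658 kN → 0.75 × 1658 = 1240 kN.
Bearing: edge l_c = 43.5, r_n = 448.9 kN; interior l_c = 77, r_n = 619.2 kN; R_n = 448.9 + 4·619.2 = 2926 kN → 2190 kN.
Block shear: A_gv = 10000, A_nv = 6850, A_nt = 850 mm²; R_n = min(0.6F_uA_nv, 0.6F_yA_gv) + U_bs·F_u·A_nt = 2133 kN → 1600 kN.
Bolt shear governs: 1240 kN.

1240 kN (bolt shear governs)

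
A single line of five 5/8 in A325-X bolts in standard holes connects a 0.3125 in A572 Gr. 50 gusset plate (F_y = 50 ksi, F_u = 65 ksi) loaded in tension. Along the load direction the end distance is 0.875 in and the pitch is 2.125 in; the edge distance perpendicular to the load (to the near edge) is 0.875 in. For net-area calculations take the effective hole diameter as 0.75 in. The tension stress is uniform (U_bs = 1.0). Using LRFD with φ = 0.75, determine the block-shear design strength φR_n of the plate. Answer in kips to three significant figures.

Shear plane L_v = 0.875 + 4·2.125 = 9.375 in; A_gv = 9.375 × 0.3125 = 2.93 in².
A_nv = (9.375 − 4.5·0.75) × 0.3125 = 1.875 in².
A_nt = (0.875 − 0.5·0.75) × 0.3125 = 0.1562 in².
0.6 F_u A_nv = 73.12 kips; 0.6 F_y A_gv = 87.89 kips → shear rupture governs the shear term.
R_n = 73.12 + 1.0 × 65 × 0.1562 = 83.28 kips.
Design strength φR_n = 0.75 × 83.28 = 62.5 kips.

62.5 kips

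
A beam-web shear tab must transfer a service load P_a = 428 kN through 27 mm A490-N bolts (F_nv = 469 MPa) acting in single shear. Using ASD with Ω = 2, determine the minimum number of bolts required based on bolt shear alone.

4 bolts

A_b = π·27²/4 = 572.6 mm².
Per-bolt allowable strength R_n/Ω = 469 × 572.6 × 1 / 1000 / 2 = 134.3 kN.
n ≥ 428 / 134.3 = 3.188 → use 4 bolts.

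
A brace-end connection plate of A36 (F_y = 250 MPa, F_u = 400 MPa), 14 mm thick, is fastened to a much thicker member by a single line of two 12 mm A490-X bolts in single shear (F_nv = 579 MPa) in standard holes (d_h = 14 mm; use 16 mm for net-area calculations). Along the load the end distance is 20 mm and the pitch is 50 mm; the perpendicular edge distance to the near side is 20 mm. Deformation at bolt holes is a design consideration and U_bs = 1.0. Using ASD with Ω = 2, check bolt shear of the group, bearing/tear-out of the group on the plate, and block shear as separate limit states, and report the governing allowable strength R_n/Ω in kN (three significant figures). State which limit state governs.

Bolt shear: A_b = π·12²/4 = 113.1 mm²; R_n = 579 × 113.1 × 2 × 1 / 1000 = 131 kN → 131 / 2 = 65.5 kN.
Bearing: edge l_c = 13, r_n = 87.36 kN; interior l_c = 36, r_n = 161.3 kN; R_n = 87.36 + 1·161.3 = 248.6 kN → 124 kN.
Block shear: A_gv = 980, A_nv = 644, A_nt = 168 mm²; R_n = min(0.6F_uA_nv, 0.6F_yA_gv) + U_bs·F_u·A_nt = 214.2 kN → 107 kN.
Bolt shear governs: 65.5 kN.

65.5 kN (bolt shear governs)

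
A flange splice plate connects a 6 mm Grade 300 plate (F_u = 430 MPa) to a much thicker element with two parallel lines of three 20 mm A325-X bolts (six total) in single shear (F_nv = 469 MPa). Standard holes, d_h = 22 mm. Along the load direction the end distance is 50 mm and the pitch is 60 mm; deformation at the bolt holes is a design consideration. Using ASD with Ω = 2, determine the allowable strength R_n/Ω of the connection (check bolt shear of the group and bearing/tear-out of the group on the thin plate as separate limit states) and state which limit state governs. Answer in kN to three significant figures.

Bolt shear: A_b = π·20²/4 = 314.2 mm²; R_n = 469 × 314.2 × 6 × 1 / 1000 = 884 kN → 884 / 2 = 442 kN.
Bearing (1.2 l_c t F_u ≤ 2.4 d t F_u): upper limit = 2.4·20·6·430 / 1000 = 123.8 kN.
  Edge l_c = 50 − 22/2 = 39 → r_n = 120.7 kN; interior l_c = 60 − 22 = 38 → r_n = 117.6 kN.
  R_n,bearing = 2·120.7 + 4·117.6 = 712.1 kN → 712.1 / 2 = 356 kN.
Bearing governs: 356 kN.

356 kN (bearing governs)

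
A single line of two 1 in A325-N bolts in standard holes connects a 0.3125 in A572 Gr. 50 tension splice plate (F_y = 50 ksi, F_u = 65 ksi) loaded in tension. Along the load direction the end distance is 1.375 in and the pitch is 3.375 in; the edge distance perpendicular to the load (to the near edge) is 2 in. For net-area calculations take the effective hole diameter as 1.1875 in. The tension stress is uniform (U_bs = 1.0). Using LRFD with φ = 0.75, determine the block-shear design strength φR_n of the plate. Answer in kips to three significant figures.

Shear plane L_v = 1.375 + 1·3.375 = 4.75 in; A_gv = 4.75 × 0.3125 = 1.484 in².
A_nv = (4.75 − 1.5·1.1875) × 0.3125 = 0.9277 in².
A_nt = (2 − 0.5·1.1875) × 0.3125 = 0.4395 in².
0.6 F_u A_nv = 36.18 kips; 0.6 F_y A_gv = 44.53 kips → shear rupture governs the shear term.
R_n = 36.18 + 1.0 × 65 × 0.4395 = 64.75 kips.
Design strength φR_n = 0.75 × 64.75 = 48.6 kips.

48.6 kips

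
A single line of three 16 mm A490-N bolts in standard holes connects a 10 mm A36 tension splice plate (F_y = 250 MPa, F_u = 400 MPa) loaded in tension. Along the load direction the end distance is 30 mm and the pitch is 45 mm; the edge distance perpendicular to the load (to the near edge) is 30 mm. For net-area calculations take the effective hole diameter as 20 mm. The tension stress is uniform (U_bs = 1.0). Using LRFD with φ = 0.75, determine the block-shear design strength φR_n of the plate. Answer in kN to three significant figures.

Shear plane L_v = 30 + 2·45 = 120 mm; A_gv = 120 × 10 = 1200 mm².
A_nv = (120 − 2.5·20) × 10 = 700 mm².
A_nt = (30 − 0.5·20) × 10 = 200 mm².
0.6 F_u A_nv = 168 kN; 0.6 F_y A_gv = 180 kN → shear rupture governs the shear term.
R_n = 168 + 1.0 × 400 × 200 / 1000 = 248 kN.
Design strength φR_n = 0.75 × 248 = 186 kN.

186 kN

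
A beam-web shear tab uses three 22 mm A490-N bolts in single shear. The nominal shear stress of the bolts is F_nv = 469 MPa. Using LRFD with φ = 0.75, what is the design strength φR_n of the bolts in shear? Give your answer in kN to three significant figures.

A_b = π × 22² / 4 = 380.1 mm².
R_n = F_nv · A_b · n · n_s = 469 × 380.1 × 3 × 1 / 1000 = 534.8 kN.
Design strength φR_n = 0.75 × 534.8 = 401 kN.

401 kN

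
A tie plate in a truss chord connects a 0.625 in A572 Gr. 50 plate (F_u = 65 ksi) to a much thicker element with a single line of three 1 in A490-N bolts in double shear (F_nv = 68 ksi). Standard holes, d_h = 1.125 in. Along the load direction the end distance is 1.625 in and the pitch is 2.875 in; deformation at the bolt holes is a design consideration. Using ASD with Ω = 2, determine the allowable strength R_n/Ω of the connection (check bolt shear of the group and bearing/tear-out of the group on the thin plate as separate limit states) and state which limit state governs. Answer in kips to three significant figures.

111 kips (bearing governs)

Bolt shear: A_b = π·1²/4 = 0.7854 in²; R_n = 68 × 0.7854 × 3 × 2 = 320.4 kips → 320.4 / 2 = 160 kips.
Bearing (1.2 l_c t F_u ≤ 2.4 d t F_u): upper limit = 2.4·1·0.625·65 = 97.5 kips.
  Edge l_c = 1.625 − 1.125/2 = 1.062 → r_n = 51.8 kips; interior l_c = 2.875 − 1.125 = 1.75 → r_n = 85.31 kips.
  R_n,bearing = 1·51.8 + 2·85.31 = 222.4 kips → 222.4 / 2 = 111 kips.
Bearing governs: 111 kips.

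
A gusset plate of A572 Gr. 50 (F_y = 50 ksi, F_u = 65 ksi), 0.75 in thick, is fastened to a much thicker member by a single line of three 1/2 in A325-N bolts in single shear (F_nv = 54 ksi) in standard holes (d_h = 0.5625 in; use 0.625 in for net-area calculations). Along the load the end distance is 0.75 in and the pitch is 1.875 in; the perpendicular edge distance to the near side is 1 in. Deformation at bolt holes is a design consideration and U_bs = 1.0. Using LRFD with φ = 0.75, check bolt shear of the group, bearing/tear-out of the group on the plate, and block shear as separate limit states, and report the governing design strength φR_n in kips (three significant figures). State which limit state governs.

23.9 kips (bolt shear governs)

Bolt shear: A_b = π·0.5²/4 = 0.1963 in²; R_n = 54 × 0.1963 × 3 × 1 = 31.81 kips → 0.75 × 31.81 = 23.9 kips.
Bearing: edge l_c = 0.4688, r_n = 27.42 kips; interior l_c = 1.312, r_n = 58.5 kips; R_n = 27.42 + 2·58.5 = 144.4 kips → 108 kips.
Block shear: A_gv = 3.375, A_nv = 2.203, A_nt = 0.5156 in²; R_n = min(0.6F_uA_nv, 0.6F_yA_gv) + U_bs·F_u·A_nt = 119.4 kips → 89.6 kips.
Bolt shear governs: 23.9 kips.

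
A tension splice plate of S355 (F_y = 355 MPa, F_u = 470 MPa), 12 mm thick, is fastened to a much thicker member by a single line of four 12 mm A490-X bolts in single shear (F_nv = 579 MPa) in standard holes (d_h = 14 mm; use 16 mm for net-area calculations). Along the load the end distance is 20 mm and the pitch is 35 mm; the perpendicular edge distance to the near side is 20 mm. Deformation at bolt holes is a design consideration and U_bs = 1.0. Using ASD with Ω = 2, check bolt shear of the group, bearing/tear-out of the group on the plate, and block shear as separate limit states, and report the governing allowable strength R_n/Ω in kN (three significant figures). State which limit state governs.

Bolt shear: A_b = π·12²/4 = 113.1 mm²; R_n = 579 × 113.1 × 4 × 1 / 1000 = 261.9 kN → 261.9 / 2 = 131 kN.
Bearing: edge l_c = 13, r_n = 87.98 kN; interior l_c = 21, r_n = 142.1 kN; R_n = 87.98 + 3·142.1 = 514.4 kN → 257 kN.
Block shear: A_gv = 1500, A_nv = 828, A_nt = 144 mm²; R_n = min(0.6F_uA_nv, 0.6F_yA_gv) + U_bs·F_u·A_nt = 301.2 kN → 151 kN.
Bolt shear governs: 131 kN.

131 kN (bolt shear governs)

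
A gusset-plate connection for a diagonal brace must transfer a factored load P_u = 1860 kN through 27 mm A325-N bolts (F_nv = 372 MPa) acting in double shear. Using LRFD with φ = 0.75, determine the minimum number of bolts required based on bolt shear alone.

A_b = π·27²/4 = 572.6 mm².
Per-bolt design strength φR_n = 0.75 × 372 × 572.6 × 2 / 1000 = 319.5 kN.
n ≥ 1860 / 319.5 = 5.822 → use 6 bolts.

6 bolts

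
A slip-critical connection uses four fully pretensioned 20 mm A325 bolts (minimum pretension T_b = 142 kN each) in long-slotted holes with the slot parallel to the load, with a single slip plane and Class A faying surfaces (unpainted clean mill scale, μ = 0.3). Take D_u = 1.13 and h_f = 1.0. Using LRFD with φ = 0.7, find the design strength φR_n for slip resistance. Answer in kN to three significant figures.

135 kN

R_n = μ · D_u · h_f · T_b · n_s · n_b = 0.3 × 1.13 × 1.0 × 142 × 1 × 4 = 192.6 kN.
Design strength φR_n = 0.7 × 192.6 = 135 kN.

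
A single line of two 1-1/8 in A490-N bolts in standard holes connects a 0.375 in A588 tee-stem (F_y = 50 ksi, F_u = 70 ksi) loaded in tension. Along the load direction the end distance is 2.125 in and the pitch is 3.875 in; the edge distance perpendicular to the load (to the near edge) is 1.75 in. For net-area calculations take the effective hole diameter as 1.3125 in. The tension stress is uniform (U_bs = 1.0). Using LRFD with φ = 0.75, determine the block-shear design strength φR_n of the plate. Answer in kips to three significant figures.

69.2 kips

Shear plane L_v = 2.125 + 1·3.875 = 6 in; A_gv = 6 × 0.375 = 2.25 in².
A_nv = (6 − 1.5·1.3125) × 0.375 = 1.512 in².
A_nt = (1.75 − 0.5·1.3125) × 0.375 = 0.4102 in².
0.6 F_u A_nv = 63.49 kips; 0.6 F_y A_gv = 67.5 kips → shear rupture governs the shear term.
R_n = 63.49 + 1.0 × 70 × 0.4102 = 92.2 kips.
Design strength φR_n = 0.75 × 92.2 = 69.2 kips.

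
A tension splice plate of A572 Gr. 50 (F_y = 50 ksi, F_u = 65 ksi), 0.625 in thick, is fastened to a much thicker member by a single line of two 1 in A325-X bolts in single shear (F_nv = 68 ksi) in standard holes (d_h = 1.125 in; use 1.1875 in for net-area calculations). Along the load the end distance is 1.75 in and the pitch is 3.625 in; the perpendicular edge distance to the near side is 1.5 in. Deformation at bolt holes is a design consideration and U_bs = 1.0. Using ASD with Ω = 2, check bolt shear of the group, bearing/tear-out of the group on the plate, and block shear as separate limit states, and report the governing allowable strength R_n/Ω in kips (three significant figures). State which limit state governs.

53.4 kips (bolt shear governs)

Bolt shear: A_b = π·1²/4 = 0.7854 in²; R_n = 68 × 0.7854 × 2 × 1 = 106.8 kips → 106.8 / 2 = 53.4 kips.
Bearing: edge l_c = 1.188, r_n = 57.89 kips; interior l_c = 2.5, r_n = 97.5 kips; R_n = 57.89 + 1·97.5 = 155.4 kips → 77.7 kips.
Block shear: A_gv = 3.359, A_nv = 2.246, A_nt = 0.5664 in²; R_n = min(0.6F_uA_nv, 0.6F_yA_gv) + U_bs·F_u·A_nt = 124.4 kips → 62.2 kips.
Bolt shear governs: 53.4 kips.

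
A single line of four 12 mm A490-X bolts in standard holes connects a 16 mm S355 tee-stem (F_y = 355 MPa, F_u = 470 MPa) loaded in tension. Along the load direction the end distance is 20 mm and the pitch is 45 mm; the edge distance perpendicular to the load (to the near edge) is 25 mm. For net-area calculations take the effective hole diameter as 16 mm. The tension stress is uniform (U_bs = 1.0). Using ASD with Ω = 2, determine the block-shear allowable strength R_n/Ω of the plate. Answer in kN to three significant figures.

Shear plane L_v = 20 + 3·45 = 155 mm; A_gv = 155 × 16 = 2480 mm².
A_nv = (155 − 3.5·16) × 16 = 1584 mm².
A_nt = (25 − 0.5·16) × 16 = 272 mm².
0.6 F_u A_nv = 446.7 kN; 0.6 F_y A_gv = 528.2 kN → shear rupture governs the shear term.
R_n = 446.7 + 1.0 × 470 × 272 / 1000 = 574.5 kN.
Allowable strength R_n/Ω = 574.5 / 2 = 287 kN.

287 kN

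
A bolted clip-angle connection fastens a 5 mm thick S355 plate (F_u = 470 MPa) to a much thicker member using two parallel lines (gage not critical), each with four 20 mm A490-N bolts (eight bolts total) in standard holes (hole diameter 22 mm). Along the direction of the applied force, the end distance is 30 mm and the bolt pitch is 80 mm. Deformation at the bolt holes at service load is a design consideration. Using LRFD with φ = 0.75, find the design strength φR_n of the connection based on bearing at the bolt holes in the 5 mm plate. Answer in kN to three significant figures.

588 kN

Per bolt r_n = 1.2 l_c t F_u ≤ 2.4 d t F_u; upper limit = 2.4 × 20 × 5 × 470 / 1000 = 112.8 kN.
Edge bolt: l_c = 30 − 22/2 = 19 mm → 1.2 × 19 × 5 × 470 / 1000 = 53.58 → r_n = 53.58 kN.
Interior bolts: l_c = 80 − 22 = 58 mm → 1.2 × 58 × 5 × 470 / 1000 = 163.6 → r_n = 112.8 kN.
R_n = 2 × 53.58 + 6 × 112.8 = 784 kN.
Design strength φR_n = 0.75 × 784 = 588 kN.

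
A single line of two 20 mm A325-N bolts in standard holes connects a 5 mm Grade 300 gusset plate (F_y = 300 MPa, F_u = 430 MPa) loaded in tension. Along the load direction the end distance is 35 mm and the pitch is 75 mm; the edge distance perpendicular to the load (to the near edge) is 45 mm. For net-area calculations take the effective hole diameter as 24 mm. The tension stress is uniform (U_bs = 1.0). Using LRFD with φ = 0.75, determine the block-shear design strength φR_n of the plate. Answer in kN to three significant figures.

Shear plane L_v = 35 + 1·75 = 110 mm; A_gv = 110 × 5 = 550 mm².
A_nv = (110 − 1.5·24) × 5 = 370 mm².
A_nt = (45 − 0.5·24) × 5 = 165 mm².
0.6 F_u A_nv = 95.46 kN; 0.6 F_y A_gv = 99 kN → shear rupture governs the shear term.
R_n = 95.46 + 1.0 × 430 × 165 / 1000 = 166.4 kN.
Design strength φR_n = 0.75 × 166.4 = 125 kN.

125 kN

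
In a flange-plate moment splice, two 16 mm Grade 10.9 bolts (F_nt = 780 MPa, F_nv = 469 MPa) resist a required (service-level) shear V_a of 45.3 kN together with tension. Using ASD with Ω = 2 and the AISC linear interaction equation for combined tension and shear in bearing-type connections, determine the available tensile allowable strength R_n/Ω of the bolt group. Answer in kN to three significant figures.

A_b = π·16²/4 = 201.1 mm²; f_rv = 45.3 × 1000 / (2 × 201.1) = 112.7 MPa.
F'_nt = 1.3 F_nt − (Ω F_nt / F_nv) f_rv = 1.3·780 − (2·780/469)·112.7 = 639.3 MPa, capped at F_nt → F'_nt = 639.3 MPa.
R_n = F'_nt · A_b · n = 639.3 × 201.1 × 2 / 1000 = 257.1 kN.
Allowable strength R_n/Ω = 257.1 / 2 = 129 kN.

129 kN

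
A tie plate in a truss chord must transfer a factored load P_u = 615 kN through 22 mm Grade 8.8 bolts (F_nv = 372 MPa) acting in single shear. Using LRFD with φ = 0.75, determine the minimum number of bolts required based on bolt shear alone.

A_b = π·22²/4 = 380.1 mm².
Per-bolt design strength φR_n = 0.75 × 372 × 380.1 × 1 / 1000 = 106.1 kN.
n ≥ 615 / 106.1 = 5.799 → use 6 bolts.

6 bolts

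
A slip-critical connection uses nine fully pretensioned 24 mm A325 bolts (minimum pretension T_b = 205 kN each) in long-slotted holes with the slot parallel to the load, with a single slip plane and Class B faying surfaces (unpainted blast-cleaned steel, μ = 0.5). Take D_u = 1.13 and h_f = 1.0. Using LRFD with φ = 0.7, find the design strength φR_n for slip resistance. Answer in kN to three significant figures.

R_n = μ · D_u · h_f · T_b · n_s · n_b = 0.5 × 1.13 × 1.0 × 205 × 1 × 9 = 1042 kN.
Design strength φR_n = 0.7 × 1042 = 730 kN.

730 kN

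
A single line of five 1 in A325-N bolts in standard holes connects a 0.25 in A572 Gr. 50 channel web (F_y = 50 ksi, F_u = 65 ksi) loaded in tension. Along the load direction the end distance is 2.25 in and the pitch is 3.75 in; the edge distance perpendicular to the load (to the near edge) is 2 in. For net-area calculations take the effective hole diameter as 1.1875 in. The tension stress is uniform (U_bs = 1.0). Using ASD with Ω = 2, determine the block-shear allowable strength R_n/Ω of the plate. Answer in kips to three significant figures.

Shear plane L_v = 2.25 + 4·3.75 = 17.25 in; A_gv = 17.25 × 0.25 = 4.312 in².
A_nv = (17.25 − 4.5·1.1875) × 0.25 = 2.977 in².
A_nt = (2 − 0.5·1.1875) × 0.25 = 0.3516 in².
0.6 F_u A_nv = 116.1 kips; 0.6 F_y A_gv = 129.4 kips → shear rupture governs the shear term.
R_n = 116.1 + 1.0 × 65 × 0.3516 = 138.9 kips.
Allowable strength R_n/Ω = 138.9 / 2 = 69.5 kips.

69.5 kips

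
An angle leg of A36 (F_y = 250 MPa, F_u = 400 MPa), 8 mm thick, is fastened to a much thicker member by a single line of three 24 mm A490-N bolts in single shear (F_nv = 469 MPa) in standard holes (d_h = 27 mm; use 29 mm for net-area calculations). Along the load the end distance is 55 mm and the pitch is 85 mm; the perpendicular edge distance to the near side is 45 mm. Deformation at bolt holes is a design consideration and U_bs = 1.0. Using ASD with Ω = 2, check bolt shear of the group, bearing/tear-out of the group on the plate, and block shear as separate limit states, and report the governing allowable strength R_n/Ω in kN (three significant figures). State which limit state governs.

184 kN (block shear governs)

Bolt shear: A_b = π·24²/4 = 452.4 mm²; R_n = 469 × 452.4 × 3 × 1 / 1000 = 636.5 kN → 636.5 / 2 = 318 kN.
Bearing: edge l_c = 41.5, r_n = 159.4 kN; interior l_c = 58, r_n = 184.3 kN; R_n = 159.4 + 2·184.3 = 528 kN → 264 kN.
Block shear: A_gv = 1800, A_nv = 1220, A_nt = 244 mm²; R_n = min(0.6F_uA_nv, 0.6F_yA_gv) + U_bs·F_u·A_nt = 367.6 kN → 184 kN.
Block shear governs: 184 kN.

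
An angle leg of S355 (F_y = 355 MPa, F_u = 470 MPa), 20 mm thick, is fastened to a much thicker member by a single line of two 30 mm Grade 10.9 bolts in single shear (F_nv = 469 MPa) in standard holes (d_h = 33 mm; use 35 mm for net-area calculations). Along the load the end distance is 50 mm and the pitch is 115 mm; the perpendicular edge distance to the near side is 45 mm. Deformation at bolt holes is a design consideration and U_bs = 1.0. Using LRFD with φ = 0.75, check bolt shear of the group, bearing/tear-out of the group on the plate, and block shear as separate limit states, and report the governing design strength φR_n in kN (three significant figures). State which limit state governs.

Bolt shear: A_b = π·30²/4 = 706.9 mm²; R_n = 469 × 706.9 × 2 × 1 / 1000 = 663 kN → 0.75 × 663 = 497 kN.
Bearing: edge l_c = 33.5, r_n = 377.9 kN; interior l_c = 82, r_n = 676.8 kN; R_n = 377.9 + 1·676.8 = 1055 kN → 791 kN.
Block shear: A_gv = 3300, A_nv = 2250, A_nt = 550 mm²; R_n = min(0.6F_uA_nv, 0.6F_yA_gv) + U_bs·F_u·A_nt = 893 kN → 670 kN.
Bolt shear governs: 497 kN.

497 kN (bolt shear governs)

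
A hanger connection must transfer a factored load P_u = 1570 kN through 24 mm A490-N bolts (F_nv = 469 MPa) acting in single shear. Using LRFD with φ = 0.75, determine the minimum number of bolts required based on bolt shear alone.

10 bolts

A_b = π·24²/4 = 452.4 mm².
Per-bolt design strength φR_n = 0.75 × 469 × 452.4 × 1 / 1000 = 159.1 kN.
n ≥ 1570 / 159.1 = 9.866 → use 10 bolts.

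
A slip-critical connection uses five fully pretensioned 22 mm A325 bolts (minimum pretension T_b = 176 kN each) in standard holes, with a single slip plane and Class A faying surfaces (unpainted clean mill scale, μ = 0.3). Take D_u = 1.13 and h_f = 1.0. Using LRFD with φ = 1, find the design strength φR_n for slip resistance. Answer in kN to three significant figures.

R_n = μ · D_u · h_f · T_b · n_s · n_b = 0.3 × 1.13 × 1.0 × 176 × 1 × 5 = 298.3 kN.
Design strength φR_n = 1 × 298.3 = 298 kN.

298 kN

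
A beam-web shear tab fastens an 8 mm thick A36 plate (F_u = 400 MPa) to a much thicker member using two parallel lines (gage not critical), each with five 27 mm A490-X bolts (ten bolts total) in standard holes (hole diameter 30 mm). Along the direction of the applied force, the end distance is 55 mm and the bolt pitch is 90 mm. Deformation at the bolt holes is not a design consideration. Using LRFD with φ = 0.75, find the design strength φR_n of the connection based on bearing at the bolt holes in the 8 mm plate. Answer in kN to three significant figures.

1840 kN

Per bolt r_n = 1.5 l_c t F_u ≤ 3.0 d t F_u; upper limit = 3.0 × 27 × 8 × 400 / 1000 = 259.2 kN.
Edge bolt: l_c = 55 − 30/2 = 40 mm → 1.5 × 40 × 8 × 400 / 1000 = 192 → r_n = 192 kN.
Interior bolts: l_c = 90 − 30 = 60 mm → 1.5 × 60 × 8 × 400 / 1000 = 288 → r_n = 259.2 kN.
R_n = 2 × 192 + 8 × 259.2 = 2458 kN.
Design strength φR_n = 0.75 × 2458 = 1840 kN.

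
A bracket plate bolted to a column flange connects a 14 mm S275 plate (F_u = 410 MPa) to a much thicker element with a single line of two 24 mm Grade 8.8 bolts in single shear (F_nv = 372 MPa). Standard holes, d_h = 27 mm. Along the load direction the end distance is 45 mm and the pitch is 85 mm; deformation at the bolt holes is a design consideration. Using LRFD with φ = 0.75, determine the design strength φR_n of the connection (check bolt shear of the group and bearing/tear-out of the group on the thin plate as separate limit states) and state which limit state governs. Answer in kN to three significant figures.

252 kN (bolt shear governs)

Bolt shear: A_b = π·24²/4 = 452.4 mm²; R_n = 372 × 452.4 × 2 × 1 / 1000 = 336.6 kN → 0.75 × 336.6 = 252 kN.
Bearing (1.2 l_c t F_u ≤ 2.4 d t F_u): upper limit = 2.4·24·14·410 / 1000 = 330.6 kN.
  Edge l_c = 45 − 27/2 = 31.5 → r_n = 217 kN; interior l_c = 85 − 27 = 58 → r_n = 330.6 kN.
  R_n,bearing = 1·217 + 1·330.6 = 547.6 kN → 0.75 × 547.6 = 411 kN.
Bolt shear governs: 252 kN.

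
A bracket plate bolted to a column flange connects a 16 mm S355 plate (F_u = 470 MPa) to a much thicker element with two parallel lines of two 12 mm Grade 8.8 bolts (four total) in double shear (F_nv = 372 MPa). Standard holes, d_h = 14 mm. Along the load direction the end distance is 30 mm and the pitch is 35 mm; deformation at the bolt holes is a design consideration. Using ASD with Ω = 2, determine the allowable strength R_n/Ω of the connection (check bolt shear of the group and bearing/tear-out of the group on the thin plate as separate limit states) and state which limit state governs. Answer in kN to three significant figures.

168 kN (bolt shear governs)

Bolt shear: A_b = π·12²/4 = 113.1 mm²; R_n = 372 × 113.1 × 4 × 2 / 1000 = 336.6 kN → 336.6 / 2 = 168 kN.
Bearing (1.2 l_c t F_u ≤ 2.4 d t F_u): upper limit = 2.4·12·16·470 / 1000 = 216.6 kN.
  Edge l_c = 30 − 14/2 = 23 → r_n = 207.6 kN; interior l_c = 35 − 14 = 21 → r_n = 189.5 kN.
  R_n,bearing = 2·207.6 + 2·189.5 = 794.1 kN → 794.1 / 2 = 397 kN.
Bolt shear governs: 168 kN.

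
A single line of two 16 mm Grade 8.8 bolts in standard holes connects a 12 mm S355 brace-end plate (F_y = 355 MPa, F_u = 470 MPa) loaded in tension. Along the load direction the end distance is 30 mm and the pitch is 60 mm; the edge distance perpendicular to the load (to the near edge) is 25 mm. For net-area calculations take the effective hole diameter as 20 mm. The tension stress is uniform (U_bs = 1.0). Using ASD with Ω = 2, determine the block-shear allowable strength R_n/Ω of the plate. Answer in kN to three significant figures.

Shear plane L_v = 30 + 1·60 = 90 mm; A_gv = 90 × 12 = 1080 mm².
A_nv = (90 − 1.5·20) × 12 = 720 mm².
A_nt = (25 − 0.5·20) × 12 = 180 mm².
0.6 F_u A_nv = 203 kN; 0.6 F_y A_gv = 230 kN → shear rupture governs the shear term.
R_n = 203 + 1.0 × 470 × 180 / 1000 = 287.6 kN.
Allowable strength R_n/Ω = 287.6 / 2 = 144 kN.

144 kN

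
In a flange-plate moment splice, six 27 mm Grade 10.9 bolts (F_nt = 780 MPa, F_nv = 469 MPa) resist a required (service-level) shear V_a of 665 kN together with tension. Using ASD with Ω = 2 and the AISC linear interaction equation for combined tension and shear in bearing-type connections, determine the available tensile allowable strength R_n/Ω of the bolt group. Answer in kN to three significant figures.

636 kN

A_b = π·27²/4 = 572.6 mm²; f_rv = 665 × 1000 / (6 × 572.6) = 193.6 MPa.
F'_nt = 1.3 F_nt − (Ω F_nt / F_nv) f_rv = 1.3·780 − (2·780/469)·193.6 = 370.1 MPa, capped at F_nt → F'_nt = 370.1 MPa.
R_n = F'_nt · A_b · n = 370.1 × 572.6 × 6 / 1000 = 1271 kN.
Allowable strength R_n/Ω = 1271 / 2 = 636 kN.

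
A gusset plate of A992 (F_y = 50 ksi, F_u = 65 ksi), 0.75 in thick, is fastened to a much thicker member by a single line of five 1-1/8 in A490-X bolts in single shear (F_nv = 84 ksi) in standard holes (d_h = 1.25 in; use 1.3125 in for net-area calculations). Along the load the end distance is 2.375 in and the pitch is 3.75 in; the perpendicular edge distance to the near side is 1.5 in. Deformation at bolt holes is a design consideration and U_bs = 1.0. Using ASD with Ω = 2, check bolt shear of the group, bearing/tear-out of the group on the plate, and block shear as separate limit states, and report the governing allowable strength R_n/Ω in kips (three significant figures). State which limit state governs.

188 kips (block shear governs)

Bolt shear: A_b = π·1.125²/4 = 0.994 in²; R_n = 84 × 0.994 × 5 × 1 = 417.5 kips → 417.5 / 2 = 209 kips.
Bearing: edge l_c = 1.75, r_n = 102.4 kips; interior l_c = 2.5, r_n = 131.6 kips; R_n = 102.4 + 4·131.6 = 628.9 kips → 314 kips.
Block shear: A_gv = 13.03, A_nv = 8.602, A_nt = 0.6328 in²; R_n = min(0.6F_uA_nv, 0.6F_yA_gv) + U_bs·F_u·A_nt = 376.6 kips → 188 kips.
Block shear governs: 188 kips.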